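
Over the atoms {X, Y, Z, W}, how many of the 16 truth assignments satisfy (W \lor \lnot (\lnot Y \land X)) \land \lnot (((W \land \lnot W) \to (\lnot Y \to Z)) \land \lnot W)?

8

Initial set: {((W \lor \lnot (\lnot Y \land X)) \land \lnot (((W \land \lnot W) \to (\lnot Y \to Z)) \land \lnot W))}.
((W \lor \lnot (\lnot Y \land X)) \land \lnot (((W \land \lnot W) \to (\lnot Y \to Z)) \land \lnot W)): α-rule — add (W \lor \lnot (\lnot Y \land X)), \lnot (((W \land \lnot W) \to (\lnot Y \to Z)) \land \lnot W).
(W \lor \lnot (\lnot Y \land X)): β-rule — branch into W  //  \lnot (\lnot Y \land X).
  branch 1 (add W):
    \lnot (((W \land \lnot W) \to (\lnot Y \to Z)) \land \lnot W): β-rule — branch into \lnot ((W \land \lnot W) \to (\lnot Y \to Z))  //  \lnot \lnot W.
      branch 1.1 (add \lnot ((W \land \lnot W) \to (\lnot Y \to Z))):
        \lnot ((W \land \lnot W) \to (\lnot Y \to Z)): α-rule — add (W \land \lnot W), \lnot (\lnot Y \to Z).
        (W \land \lnot W): α-rule — add W, \lnot W.
        × closes — contains both W and \lnot W.
      branch 1.2 (add \lnot \lnot W):
        ○ open, literals {W=true}.
  branch 2 (add \lnot (\lnot Y \land X)):
    \lnot (((W \land \lnot W) \to (\lnot Y \to Z)) \land \lnot W): β-rule — branch into \lnot ((W \land \lnot W) \to (\lnot Y \to Z))  //  \lnot \lnot W.
      branch 2.1 (add \lnot ((W \land \lnot W) \to (\lnot Y \to Z))):
        \lnot ((W \land \lnot W) \to (\lnot Y \to Z)): α-rule — add (W \land \lnot W), \lnot (\lnot Y \to Z).
        (W \land \lnot W): α-rule — add W, \lnot W.
        × closes — contains both W and \lnot W.
      branch 2.2 (add \lnot \lnot W):
        \lnot (\lnot Y \land X): β-rule — branch into \lnot \lnot Y  //  \lnot X.
          branch 2.2.1 (add \lnot \lnot Y):
            ○ open, literals {W=true, Y=true}.
          branch 2.2.2 (add \lnot X):
            ○ open, literals {W=true, X=false}.
2 branches closed, 3 open.
Each open branch fixes some atoms; the unmentioned ones are free. Counting distinct full assignments: branch {W=true} (X, Y, Z) contributes 8 new; branch {W=true, Y=true} (X, Z) contributes 0 new; branch {W=true, X=false} (Y, Z) contributes 0 new. Total: 8.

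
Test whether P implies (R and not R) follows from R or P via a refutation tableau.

Initial set: {(R or P); not (P implies (R and not R))}.
not (P implies (R and not R)): α-rule — add P, not (R and not R).
(R or P): β-rule — branch into R  //  P.
  branch 1 (add R):
    not (R and not R): β-rule — branch into not R  //  not not R.
      branch 1.1 (add not R):
        × closes — contains both R and not R.
      branch 1.2 (add not not R):
        ○ open, literals {P=1, R=1}.
  branch 2 (add P):
    not (R and not R): β-rule — branch into not R  //  not not R.
      branch 2.1 (add not R):
        ○ open, literals {P=1, R=0}.
      branch 2.2 (add not not R):
        ○ open, literals {P=1, R=1}.
1 branch closed, 3 open.
An open branch gives a countermodel: P=1, R=1 (unmentioned atoms arbitrary); the premises hold there but the conclusion fails.

No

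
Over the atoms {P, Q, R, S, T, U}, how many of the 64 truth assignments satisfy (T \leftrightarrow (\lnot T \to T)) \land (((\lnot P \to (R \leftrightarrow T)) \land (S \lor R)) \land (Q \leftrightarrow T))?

Initial set: {T ((T \leftrightarrow (\lnot T \to T)) \land (((\lnot P \to (R \leftrightarrow T)) \land (S \lor R)) \land (Q \leftrightarrow T)))}.
T ((T \leftrightarrow (\lnot T \to T)) \land (((\lnot P \to (R \leftrightarrow T)) \land (S \lor R)) \land (Q \leftrightarrow T))): α-rule — add T (T \leftrightarrow (\lnot T \to T)), T (((\lnot P \to (R \leftrightarrow T)) \land (S \lor R)) \land (Q \leftrightarrow T)).
T (((\lnot P \to (R \leftrightarrow T)) \land (S \lor R)) \land (Q \leftrightarrow T)): α-rule — add T ((\lnot P \to (R \leftrightarrow T)) \land (S \lor R)), T (Q \leftrightarrow T).
T ((\lnot P \to (R \leftrightarrow T)) \land (S \lor R)): α-rule — add T (\lnot P \to (R \leftrightarrow T)), T (S \lor R).
T (T \leftrightarrow (\lnot T \to T)): β-rule — branch into T T, T (\lnot T \to T)  //  F T, F (\lnot T \to T).
  branch 1 (add T T, T (\lnot T \to T)):
    T (Q \leftrightarrow T): β-rule — branch into T Q, T T  //  F Q, F T.
      branch 1.1 (add T Q, T T):
        T (\lnot P \to (R \leftrightarrow T)): β-rule — branch into F \lnot P  //  T (R \leftrightarrow T).
          branch 1.1.1 (add F \lnot P):
            T (S \lor R): β-rule — branch into T S  //  T R.
              branch 1.1.1.1 (add T S):
                T (\lnot T \to T): β-rule — branch into F \lnot T  //  T T.
                  branch 1.1.1.1.1 (add F \lnot T):
                    ○ open, literals {P=true, Q=true, S=true, T=true}.
                  branch 1.1.1.1.2 (add T T):
                    ○ open, literals {P=true, Q=true, S=true, T=true}.
              branch 1.1.1.2 (add T R):
                T (\lnot T \to T): β-rule — branch into F \lnot T  //  T T.
                  branch 1.1.1.2.1 (add F \lnot T):
                    ○ open, literals {P=true, Q=true, R=true, T=true}.
                  branch 1.1.1.2.2 (add T T):
                    ○ open, literals {P=true, Q=true, R=true, T=true}.
          branch 1.1.2 (add T (R \leftrightarrow T)):
            T (S \lor R): β-rule — branch into T S  //  T R.
              branch 1.1.2.1 (add T S):
                T (\lnot T \to T): β-rule — branch into F \lnot T  //  T T.
                  branch 1.1.2.1.1 (add F \lnot T):
                    T (R \leftrightarrow T): β-rule — branch into T R, T T  //  F R, F T.
                      branch 1.1.2.1.1.1 (add T R, T T):
                        ○ open, literals {Q=true, R=true, S=true, T=true}.
                      branch 1.1.2.1.1.2 (add F R, F T):
                        × closes — contains both T and \lnot T.
                  branch 1.1.2.1.2 (add T T):
                    T (R \leftrightarrow T): β-rule — branch into T R, T T  //  F R, F T.
                      branch 1.1.2.1.2.1 (add T R, T T):
                        ○ open, literals {Q=true, R=true, S=true, T=true}.
                      branch 1.1.2.1.2.2 (add F R, F T):
                        × closes — contains both T and \lnot T.
              branch 1.1.2.2 (add T R):
                T (\lnot T \to T): β-rule — branch into F \lnot T  //  T T.
                  branch 1.1.2.2.1 (add F \lnot T):
                    T (R \leftrightarrow T): β-rule — branch into T R, T T  //  F R, F T.
                      branch 1.1.2.2.1.1 (add T R, T T):
                        ○ open, literals {Q=true, R=true, T=true}.
                      branch 1.1.2.2.1.2 (add F R, F T):
                        × closes — contains both R and \lnot R.
                  branch 1.1.2.2.2 (add T T):
                    T (R \leftrightarrow T): β-rule — branch into T R, T T  //  F R, F T.
                      branch 1.1.2.2.2.1 (add T R, T T):
                        ○ open, literals {Q=true, R=true, T=true}.
                      branch 1.1.2.2.2.2 (add F R, F T):
                        × closes — contains both R and \lnot R.
      branch 1.2 (add F Q, F T):
        × closes — contains both T and \lnot T.
  branch 2 (add F T, F (\lnot T \to T)):
    F (\lnot T \to T): α-rule — add T \lnot T, F T.
    T (Q \leftrightarrow T): β-rule — branch into T Q, T T  //  F Q, F T.
      branch 2.1 (add T Q, T T):
        × closes — contains both T and \lnot T.
      branch 2.2 (add F Q, F T):
        T (\lnot P \to (R \leftrightarrow T)): β-rule — branch into F \lnot P  //  T (R \leftrightarrow T).
          branch 2.2.1 (add F \lnot P):
            T (S \lor R): β-rule — branch into T S  //  T R.
              branch 2.2.1.1 (add T S):
                ○ open, literals {P=true, Q=false, S=true, T=false}.
              branch 2.2.1.2 (add T R):
                ○ open, literals {P=true, Q=false, R=true, T=false}.
          branch 2.2.2 (add T (R \leftrightarrow T)):
            T (S \lor R): β-rule — branch into T S  //  T R.
              branch 2.2.2.1 (add T S):
                T (R \leftrightarrow T): β-rule — branch into T R, T T  //  F R, F T.
                  branch 2.2.2.1.1 (add T R, T T):
                    × closes — contains both T and \lnot T.
                  branch 2.2.2.1.2 (add F R, F T):
                    ○ open, literals {Q=false, R=false, S=true, T=false}.
              branch 2.2.2.2 (add T R):
                T (R \leftrightarrow T): β-rule — branch into T R, T T  //  F R, F T.
                  branch 2.2.2.2.1 (add T R, T T):
                    × closes — contains both T and \lnot T.
                  branch 2.2.2.2.2 (add F R, F T):
                    × closes — contains both R and \lnot R.
9 branches closed, 11 open.
Each open branch fixes some atoms; the unmentioned ones are free. Counting distinct full assignments: branch {P=true, Q=true, S=true, T=true} (R, U) contributes 4 new; branch {P=true, Q=true, S=true, T=true} (R, U) contributes 0 new; branch {P=true, Q=true, R=true, T=true} (S, U) contributes 2 new; branch {P=true, Q=true, R=true, T=true} (S, U) contributes 0 new; branch {Q=true, R=true, S=true, T=true} (P, U) contributes 2 new; branch {Q=true, R=true, S=true, T=true} (P, U) contributes 0 new; branch {Q=true, R=true, T=true} (P, S, U) contributes 2 new; branch {Q=true, R=true, T=true} (P, S, U) contributes 0 new; branch {P=true, Q=false, S=true, T=false} (R, U) contributes 4 new; branch {P=true, Q=false, R=true, T=false} (S, U) contributes 2 new; branch {Q=false, R=false, S=true, T=false} (P, U) contributes 2 new. Total: 18.

18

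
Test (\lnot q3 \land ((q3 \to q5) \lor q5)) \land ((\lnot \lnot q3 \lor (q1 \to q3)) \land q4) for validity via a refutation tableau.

Not valid

Assume the negation and expand:
Initial set: {\lnot ((\lnot q3 \land ((q3 \to q5) \lor q5)) \land ((\lnot \lnot q3 \lor (q1 \to q3)) \land q4))}.
\lnot ((\lnot q3 \land ((q3 \to q5) \lor q5)) \land ((\lnot \lnot q3 \lor (q1 \to q3)) \land q4)): β-rule — branch into \lnot (\lnot q3 \land ((q3 \to q5) \lor q5))  //  \lnot ((\lnot \lnot q3 \lor (q1 \to q3)) \land q4).
  branch 1 (add \lnot (\lnot q3 \land ((q3 \to q5) \lor q5))):
    \lnot (\lnot q3 \land ((q3 \to q5) \lor q5)): β-rule — branch into \lnot \lnot q3  //  \lnot ((q3 \to q5) \lor q5).
      branch 1.1 (add \lnot \lnot q3):
        ○ open, literals {q3=T}.
      branch 1.2 (add \lnot ((q3 \to q5) \lor q5)):
        \lnot ((q3 \to q5) \lor q5): α-rule — add \lnot (q3 \to q5), \lnot q5.
        \lnot (q3 \to q5): α-rule — add q3, \lnot q5.
        ○ open, literals {q3=T, q5=F}.
  branch 2 (add \lnot ((\lnot \lnot q3 \lor (q1 \to q3)) \land q4)):
    \lnot ((\lnot \lnot q3 \lor (q1 \to q3)) \land q4): β-rule — branch into \lnot (\lnot \lnot q3 \lor (q1 \to q3))  //  \lnot q4.
      branch 2.1 (add \lnot (\lnot \lnot q3 \lor (q1 \to q3))):
        \lnot (\lnot \lnot q3 \lor (q1 \to q3)): α-rule — add \lnot \lnot \lnot q3, \lnot (q1 \to q3).
        \lnot \lnot \lnot q3: drop double negation, giving \lnot q3.
        \lnot (q1 \to q3): α-rule — add q1, \lnot q3.
        ○ open, literals {q1=T, q3=F}.
      branch 2.2 (add \lnot q4):
        ○ open, literals {q4=F}.
0 branches closed, 4 open.
An open branch gives a countermodel: q3=T (unmentioned atoms arbitrary); under it the original formula is false.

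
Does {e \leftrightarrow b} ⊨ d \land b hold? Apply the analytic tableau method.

No

Initial set: {(e \leftrightarrow b); \lnot (d \land b)}.
(e \leftrightarrow b): β-rule — branch into e, b  //  \lnot e, \lnot b.
  branch 1 (add e, b):
    \lnot (d \land b): β-rule — branch into \lnot d  //  \lnot b.
      branch 1.1 (add \lnot d):
        ○ open, literals {b=true, d=false, e=true}.
      branch 1.2 (add \lnot b):
        × closes — contains both b and \lnot b.
  branch 2 (add \lnot e, \lnot b):
    \lnot (d \land b): β-rule — branch into \lnot d  //  \lnot b.
      branch 2.1 (add \lnot d):
        ○ open, literals {b=false, d=false, e=false}.
      branch 2.2 (add \lnot b):
        ○ open, literals {b=false, e=false}.
1 branch closed, 3 open.
An open branch gives a countermodel: b=true, d=false, e=true (unmentioned atoms arbitrary); the premises hold there but the conclusion fails.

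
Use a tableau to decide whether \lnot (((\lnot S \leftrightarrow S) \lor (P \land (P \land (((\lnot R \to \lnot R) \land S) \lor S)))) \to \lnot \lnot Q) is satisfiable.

Initial set: {\lnot (((\lnot S \leftrightarrow S) \lor (P \land (P \land (((\lnot R \to \lnot R) \land S) \lor S)))) \to \lnot \lnot Q)}.
\lnot (((\lnot S \leftrightarrow S) \lor (P \land (P \land (((\lnot R \to \lnot R) \land S) \lor S)))) \to \lnot \lnot Q): α-rule — add ((\lnot S \leftrightarrow S) \lor (P \land (P \land (((\lnot R \to \lnot R) \land S) \lor S)))), \lnot \lnot \lnot Q.
\lnot \lnot \lnot Q: drop double negation, giving \lnot Q.
((\lnot S \leftrightarrow S) \lor (P \land (P \land (((\lnot R \to \lnot R) \land S) \lor S)))): β-rule — branch into (\lnot S \leftrightarrow S)  //  (P \land (P \land (((\lnot R \to \lnot R) \land S) \lor S))).
  branch 1 (add (\lnot S \leftrightarrow S)):
    (\lnot S \leftrightarrow S): β-rule — branch into \lnot S, S  //  \lnot \lnot S, \lnot S.
      branch 1.1 (add \lnot S, S):
        × closes — contains both S and \lnot S.
      branch 1.2 (add \lnot \lnot S, \lnot S):
        × closes — contains both S and \lnot S.
  branch 2 (add (P \land (P \land (((\lnot R \to \lnot R) \land S) \lor S)))):
    (P \land (P \land (((\lnot R \to \lnot R) \land S) \lor S))): α-rule — add P, (P \land (((\lnot R \to \lnot R) \land S) \lor S)).
    (P \land (((\lnot R \to \lnot R) \land S) \lor S)): α-rule — add P, (((\lnot R \to \lnot R) \land S) \lor S).
    (((\lnot R \to \lnot R) \land S) \lor S): β-rule — branch into ((\lnot R \to \lnot R) \land S)  //  S.
      branch 2.1 (add ((\lnot R \to \lnot R) \land S)):
        ((\lnot R \to \lnot R) \land S): α-rule — add (\lnot R \to \lnot R), S.
        (\lnot R \to \lnot R): β-rule — branch into \lnot \lnot R  //  \lnot R.
          branch 2.1.1 (add \lnot \lnot R):
            ○ open, literals {P=1, Q=0, R=1, S=1}.
          branch 2.1.2 (add \lnot R):
            ○ open, literals {P=1, Q=0, R=0, S=1}.
      branch 2.2 (add S):
        ○ open, literals {P=1, Q=0, S=1}.
2 branches closed, 3 open.
An open branch gives a satisfying assignment: P=1, Q=0, R=1, S=1.

Satisfiable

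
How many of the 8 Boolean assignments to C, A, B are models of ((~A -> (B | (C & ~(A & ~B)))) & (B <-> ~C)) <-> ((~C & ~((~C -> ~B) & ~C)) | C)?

Initial set: {(((~A -> (B | (C & ~(A & ~B)))) & (B <-> ~C)) <-> ((~C & ~((~C -> ~B) & ~C)) | C))}.
(((~A -> (B | (C & ~(A & ~B)))) & (B <-> ~C)) <-> ((~C & ~((~C -> ~B) & ~C)) | C)): β-rule — branch into ((~A -> (B | (C & ~(A & ~B)))) & (B <-> ~C)), ((~C & ~((~C -> ~B) & ~C)) | C)  //  ~((~A -> (B | (C & ~(A & ~B)))) & (B <-> ~C)), ~((~C & ~((~C -> ~B) & ~C)) | C).
  branch 1 (add ((~A -> (B | (C & ~(A & ~B)))) & (B <-> ~C)), ((~C & ~((~C -> ~B) & ~C)) | C)):
    ((~A -> (B | (C & ~(A & ~B)))) & (B <-> ~C)): α-rule — add (~A -> (B | (C & ~(A & ~B)))), (B <-> ~C).
    ((~C & ~((~C -> ~B) & ~C)) | C): β-rule — branch into (~C & ~((~C -> ~B) & ~C))  //  C.
      branch 1.1 (add (~C & ~((~C -> ~B) & ~C))):
        (~C & ~((~C -> ~B) & ~C)): α-rule — add ~C, ~((~C -> ~B) & ~C).
        (~A -> (B | (C & ~(A & ~B)))): β-rule — branch into ~~A  //  (B | (C & ~(A & ~B))).
          branch 1.1.1 (add ~~A):
            (B <-> ~C): β-rule — branch into B, ~C  //  ~B, ~~C.
              branch 1.1.1.1 (add B, ~C):
                ~((~C -> ~B) & ~C): β-rule — branch into ~(~C -> ~B)  //  ~~C.
                  branch 1.1.1.1.1 (add ~(~C -> ~B)):
                    ~(~C -> ~B): α-rule — add ~C, ~~B.
                    ○ open, literals {A=true, B=true, C=false}.
                  branch 1.1.1.1.2 (add ~~C):
                    × closes — contains both C and ~C.
              branch 1.1.1.2 (add ~B, ~~C):
                × closes — contains both C and ~C.
          branch 1.1.2 (add (B | (C & ~(A & ~B)))):
            (B <-> ~C): β-rule — branch into B, ~C  //  ~B, ~~C.
              branch 1.1.2.1 (add B, ~C):
                ~((~C -> ~B) & ~C): β-rule — branch into ~(~C -> ~B)  //  ~~C.
                  branch 1.1.2.1.1 (add ~(~C -> ~B)):
                    ~(~C -> ~B): α-rule — add ~C, ~~B.
                    (B | (C & ~(A & ~B))): β-rule — branch into B  //  (C & ~(A & ~B)).
                      branch 1.1.2.1.1.1 (add B):
                        ○ open, literals {B=true, C=false}.
                      branch 1.1.2.1.1.2 (add (C & ~(A & ~B))):
                        (C & ~(A & ~B)): α-rule — add C, ~(A & ~B).
                        × closes — contains both C and ~C.
                  branch 1.1.2.1.2 (add ~~C):
                    × closes — contains both C and ~C.
              branch 1.1.2.2 (add ~B, ~~C):
                × closes — contains both C and ~C.
      branch 1.2 (add C):
        (~A -> (B | (C & ~(A & ~B)))): β-rule — branch into ~~A  //  (B | (C & ~(A & ~B))).
          branch 1.2.1 (add ~~A):
            (B <-> ~C): β-rule — branch into B, ~C  //  ~B, ~~C.
              branch 1.2.1.1 (add B, ~C):
                × closes — contains both C and ~C.
              branch 1.2.1.2 (add ~B, ~~C):
                ○ open, literals {A=true, B=false, C=true}.
          branch 1.2.2 (add (B | (C & ~(A & ~B)))):
            (B <-> ~C): β-rule — branch into B, ~C  //  ~B, ~~C.
              branch 1.2.2.1 (add B, ~C):
                × closes — contains both C and ~C.
              branch 1.2.2.2 (add ~B, ~~C):
                (B | (C & ~(A & ~B))): β-rule — branch into B  //  (C & ~(A & ~B)).
                  branch 1.2.2.2.1 (add B):
                    × closes — contains both B and ~B.
                  branch 1.2.2.2.2 (add (C & ~(A & ~B))):
                    (C & ~(A & ~B)): α-rule — add C, ~(A & ~B).
                    ~(A & ~B): β-rule — branch into ~A  //  ~~B.
                      branch 1.2.2.2.2.1 (add ~A):
                        ○ open, literals {A=false, B=false, C=true}.
                      branch 1.2.2.2.2.2 (add ~~B):
                        × closes — contains both B and ~B.
  branch 2 (add ~((~A -> (B | (C & ~(A & ~B)))) & (B <-> ~C)), ~((~C & ~((~C -> ~B) & ~C)) | C)):
    ~((~C & ~((~C -> ~B) & ~C)) | C): α-rule — add ~(~C & ~((~C -> ~B) & ~C)), ~C.
    ~((~A -> (B | (C & ~(A & ~B)))) & (B <-> ~C)): β-rule — branch into ~(~A -> (B | (C & ~(A & ~B))))  //  ~(B <-> ~C).
      branch 2.1 (add ~(~A -> (B | (C & ~(A & ~B))))):
        ~(~A -> (B | (C & ~(A & ~B)))): α-rule — add ~A, ~(B | (C & ~(A & ~B))).
        ~(B | (C & ~(A & ~B))): α-rule — add ~B, ~(C & ~(A & ~B)).
        ~(~C & ~((~C -> ~B) & ~C)): β-rule — branch into ~~C  //  ~~((~C -> ~B) & ~C).
          branch 2.1.1 (add ~~C):
            × closes — contains both C and ~C.
          branch 2.1.2 (add ~~((~C -> ~B) & ~C)):
            ~~((~C -> ~B) & ~C): α-rule — add (~C -> ~B), ~C.
            ~(C & ~(A & ~B)): β-rule — branch into ~C  //  ~~(A & ~B).
              branch 2.1.2.1 (add ~C):
                (~C -> ~B): β-rule — branch into ~~C  //  ~B.
                  branch 2.1.2.1.1 (add ~~C):
                    × closes — contains both C and ~C.
                  branch 2.1.2.1.2 (add ~B):
                    ○ open, literals {A=false, B=false, C=false}.
              branch 2.1.2.2 (add ~~(A & ~B)):
                ~~(A & ~B): α-rule — add A, ~B.
                × closes — contains both A and ~A.
      branch 2.2 (add ~(B <-> ~C)):
        ~(~C & ~((~C -> ~B) & ~C)): β-rule — branch into ~~C  //  ~~((~C -> ~B) & ~C).
          branch 2.2.1 (add ~~C):
            × closes — contains both C and ~C.
          branch 2.2.2 (add ~~((~C -> ~B) & ~C)):
            ~~((~C -> ~B) & ~C): α-rule — add (~C -> ~B), ~C.
            ~(B <-> ~C): β-rule — branch into B, ~~C  //  ~B, ~C.
              branch 2.2.2.1 (add B, ~~C):
                × closes — contains both C and ~C.
              branch 2.2.2.2 (add ~B, ~C):
                (~C -> ~B): β-rule — branch into ~~C  //  ~B.
                  branch 2.2.2.2.1 (add ~~C):
                    × closes — contains both C and ~C.
                  branch 2.2.2.2.2 (add ~B):
                    ○ open, literals {B=false, C=false}.
15 branches closed, 6 open.
Each open branch fixes some atoms; the unmentioned ones are free. Counting distinct full assignments: branch {A=true, B=true, C=false} (none free) contributes 1 new; branch {B=true, C=false} (A) contributes 1 new; branch {A=true, B=false, C=true} (none free) contributes 1 new; branch {A=false, B=false, C=true} (none free) contributes 1 new; branch {A=false, B=false, C=false} (none free) contributes 1 new; branch {B=false, C=false} (A) contributes 1 new. Total: 6.

6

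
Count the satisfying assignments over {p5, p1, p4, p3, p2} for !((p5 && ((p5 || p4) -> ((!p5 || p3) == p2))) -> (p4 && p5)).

Initial set: {!((p5 && ((p5 || p4) -> ((!p5 || p3) == p2))) -> (p4 && p5))}.
!((p5 && ((p5 || p4) -> ((!p5 || p3) == p2))) -> (p4 && p5)): α-rule — add (p5 && ((p5 || p4) -> ((!p5 || p3) == p2))), !(p4 && p5).
(p5 && ((p5 || p4) -> ((!p5 || p3) == p2))): α-rule — add p5, ((p5 || p4) -> ((!p5 || p3) == p2)).
!(p4 && p5): β-rule — branch into !p4  //  !p5.
  branch 1 (add !p4):
    ((p5 || p4) -> ((!p5 || p3) == p2)): β-rule — branch into !(p5 || p4)  //  ((!p5 || p3) == p2).
      branch 1.1 (add !(p5 || p4)):
        !(p5 || p4): α-rule — add !p5, !p4.
        × closes — contains both p5 and !p5.
      branch 1.2 (add ((!p5 || p3) == p2)):
        ((!p5 || p3) == p2): β-rule — branch into (!p5 || p3), p2  //  !(!p5 || p3), !p2.
          branch 1.2.1 (add (!p5 || p3), p2):
            (!p5 || p3): β-rule — branch into !p5  //  p3.
              branch 1.2.1.1 (add !p5):
                × closes — contains both p5 and !p5.
              branch 1.2.1.2 (add p3):
                ○ open, literals {p2=true, p3=true, p4=false, p5=true}.
          branch 1.2.2 (add !(!p5 || p3), !p2):
            !(!p5 || p3): α-rule — add !!p5, !p3.
            ○ open, literals {p2=false, p3=false, p4=false, p5=true}.
  branch 2 (add !p5):
    × closes — contains both p5 and !p5.
3 branches closed, 2 open.
Each open branch fixes some atoms; the unmentioned ones are free. Counting distinct full assignments: branch {p2=true, p3=true, p4=false, p5=true} (p1) contributes 2 new; branch {p2=false, p3=false, p4=false, p5=true} (p1) contributes 2 new. Total: 4.

4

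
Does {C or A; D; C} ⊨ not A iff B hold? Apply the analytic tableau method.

No

Initial set: {T (C or A); T D; T C; F (not A iff B)}.
T (C or A): β-rule — branch into T C  //  T A.
  branch 1 (add T C):
    F (not A iff B): β-rule — branch into T not A, F B  //  F not A, T B.
      branch 1.1 (add T not A, F B):
        ○ open, literals {A=false, B=false, C=true, D=true}.
      branch 1.2 (add F not A, T B):
        ○ open, literals {A=true, B=true, C=true, D=true}.
  branch 2 (add T A):
    F (not A iff B): β-rule — branch into T not A, F B  //  F not A, T B.
      branch 2.1 (add T not A, F B):
        × closes — contains both A and not A.
      branch 2.2 (add F not A, T B):
        ○ open, literals {A=true, B=true, C=true, D=true}.
1 branch closed, 3 open.
An open branch gives a countermodel: A=false, B=false, C=true, D=true (unmentioned atoms arbitrary); the premises hold there but the conclusion fails.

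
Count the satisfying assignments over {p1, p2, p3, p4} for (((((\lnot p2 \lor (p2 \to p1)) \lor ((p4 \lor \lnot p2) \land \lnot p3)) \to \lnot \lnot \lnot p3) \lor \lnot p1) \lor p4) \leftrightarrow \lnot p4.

Initial set: {((((((\lnot p2 \lor (p2 \to p1)) \lor ((p4 \lor \lnot p2) \land \lnot p3)) \to \lnot \lnot \lnot p3) \lor \lnot p1) \lor p4) \leftrightarrow \lnot p4)}.
((((((\lnot p2 \lor (p2 \to p1)) \lor ((p4 \lor \lnot p2) \land \lnot p3)) \to \lnot \lnot \lnot p3) \lor \lnot p1) \lor p4) \leftrightarrow \lnot p4): β-rule — branch into (((((\lnot p2 \lor (p2 \to p1)) \lor ((p4 \lor \lnot p2) \land \lnot p3)) \to \lnot \lnot \lnot p3) \lor \lnot p1) \lor p4), \lnot p4  //  \lnot (((((\lnot p2 \lor (p2 \to p1)) \lor ((p4 \lor \lnot p2) \land \lnot p3)) \to \lnot \lnot \lnot p3) \lor \lnot p1) \lor p4), \lnot \lnot p4.
  branch 1 (add (((((\lnot p2 \lor (p2 \to p1)) \lor ((p4 \lor \lnot p2) \land \lnot p3)) \to \lnot \lnot \lnot p3) \lor \lnot p1) \lor p4), \lnot p4):
    (((((\lnot p2 \lor (p2 \to p1)) \lor ((p4 \lor \lnot p2) \land \lnot p3)) \to \lnot \lnot \lnot p3) \lor \lnot p1) \lor p4): β-rule — branch into ((((\lnot p2 \lor (p2 \to p1)) \lor ((p4 \lor \lnot p2) \land \lnot p3)) \to \lnot \lnot \lnot p3) \lor \lnot p1)  //  p4.
      branch 1.1 (add ((((\lnot p2 \lor (p2 \to p1)) \lor ((p4 \lor \lnot p2) \land \lnot p3)) \to \lnot \lnot \lnot p3) \lor \lnot p1)):
        ((((\lnot p2 \lor (p2 \to p1)) \lor ((p4 \lor \lnot p2) \land \lnot p3)) \to \lnot \lnot \lnot p3) \lor \lnot p1): β-rule — branch into (((\lnot p2 \lor (p2 \to p1)) \lor ((p4 \lor \lnot p2) \land \lnot p3)) \to \lnot \lnot \lnot p3)  //  \lnot p1.
          branch 1.1.1 (add (((\lnot p2 \lor (p2 \to p1)) \lor ((p4 \lor \lnot p2) \land \lnot p3)) \to \lnot \lnot \lnot p3)):
            (((\lnot p2 \lor (p2 \to p1)) \lor ((p4 \lor \lnot p2) \land \lnot p3)) \to \lnot \lnot \lnot p3): β-rule — branch into \lnot ((\lnot p2 \lor (p2 \to p1)) \lor ((p4 \lor \lnot p2) \land \lnot p3))  //  \lnot \lnot \lnot p3.
              branch 1.1.1.1 (add \lnot ((\lnot p2 \lor (p2 \to p1)) \lor ((p4 \lor \lnot p2) \land \lnot p3))):
                \lnot ((\lnot p2 \lor (p2 \to p1)) \lor ((p4 \lor \lnot p2) \land \lnot p3)): α-rule — add \lnot (\lnot p2 \lor (p2 \to p1)), \lnot ((p4 \lor \lnot p2) \land \lnot p3).
                \lnot (\lnot p2 \lor (p2 \to p1)): α-rule — add \lnot \lnot p2, \lnot (p2 \to p1).
                \lnot (p2 \to p1): α-rule — add p2, \lnot p1.
                \lnot ((p4 \lor \lnot p2) \land \lnot p3): β-rule — branch into \lnot (p4 \lor \lnot p2)  //  \lnot \lnot p3.
                  branch 1.1.1.1.1 (add \lnot (p4 \lor \lnot p2)):
                    \lnot (p4 \lor \lnot p2): α-rule — add \lnot p4, \lnot \lnot p2.
                    ○ open, literals {p1=F, p2=T, p4=F}.
                  branch 1.1.1.1.2 (add \lnot \lnot p3):
                    ○ open, literals {p1=F, p2=T, p3=T, p4=F}.
              branch 1.1.1.2 (add \lnot \lnot \lnot p3):
                \lnot \lnot \lnot p3: drop double negation, giving \lnot p3.
                ○ open, literals {p3=F, p4=F}.
          branch 1.1.2 (add \lnot p1):
            ○ open, literals {p1=F, p4=F}.
      branch 1.2 (add p4):
        × closes — contains both p4 and \lnot p4.
  branch 2 (add \lnot (((((\lnot p2 \lor (p2 \to p1)) \lor ((p4 \lor \lnot p2) \land \lnot p3)) \to \lnot \lnot \lnot p3) \lor \lnot p1) \lor p4), \lnot \lnot p4):
    \lnot (((((\lnot p2 \lor (p2 \to p1)) \lor ((p4 \lor \lnot p2) \land \lnot p3)) \to \lnot \lnot \lnot p3) \lor \lnot p1) \lor p4): α-rule — add \lnot ((((\lnot p2 \lor (p2 \to p1)) \lor ((p4 \lor \lnot p2) \land \lnot p3)) \to \lnot \lnot \lnot p3) \lor \lnot p1), \lnot p4.
    × closes — contains both p4 and \lnot p4.
2 branches closed, 4 open.
Each open branch fixes some atoms; the unmentioned ones are free. Counting distinct full assignments: branch {p1=F, p2=T, p4=F} (p3) contributes 2 new; branch {p1=F, p2=T, p3=T, p4=F} (none free) contributes 0 new; branch {p3=F, p4=F} (p1, p2) contributes 3 new; branch {p1=F, p4=F} (p2, p3) contributes 1 new. Total: 6.

6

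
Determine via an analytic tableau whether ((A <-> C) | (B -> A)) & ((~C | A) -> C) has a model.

Initial set: {(((A <-> C) | (B -> A)) & ((~C | A) -> C))}.
(((A <-> C) | (B -> A)) & ((~C | A) -> C)): α-rule — add ((A <-> C) | (B -> A)), ((~C | A) -> C).
((A <-> C) | (B -> A)): β-rule — branch into (A <-> C)  //  (B -> A).
  branch 1 (add (A <-> C)):
    ((~C | A) -> C): β-rule — branch into ~(~C | A)  //  C.
      branch 1.1 (add ~(~C | A)):
        ~(~C | A): α-rule — add ~~C, ~A.
        (A <-> C): β-rule — branch into A, C  //  ~A, ~C.
          branch 1.1.1 (add A, C):
            × closes — contains both A and ~A.
          branch 1.1.2 (add ~A, ~C):
            × closes — contains both C and ~C.
      branch 1.2 (add C):
        (A <-> C): β-rule — branch into A, C  //  ~A, ~C.
          branch 1.2.1 (add A, C):
            ○ open, literals {A=true, C=true}.
          branch 1.2.2 (add ~A, ~C):
            × closes — contains both C and ~C.
  branch 2 (add (B -> A)):
    ((~C | A) -> C): β-rule — branch into ~(~C | A)  //  C.
      branch 2.1 (add ~(~C | A)):
        ~(~C | A): α-rule — add ~~C, ~A.
        (B -> A): β-rule — branch into ~B  //  A.
          branch 2.1.1 (add ~B):
            ○ open, literals {A=false, B=false, C=true}.
          branch 2.1.2 (add A):
            × closes — contains both A and ~A.
      branch 2.2 (add C):
        (B -> A): β-rule — branch into ~B  //  A.
          branch 2.2.1 (add ~B):
            ○ open, literals {B=false, C=true}.
          branch 2.2.2 (add A):
            ○ open, literals {A=true, C=true}.
4 branches closed, 4 open.
An open branch gives a satisfying assignment: A=true, C=true.

Satisfiable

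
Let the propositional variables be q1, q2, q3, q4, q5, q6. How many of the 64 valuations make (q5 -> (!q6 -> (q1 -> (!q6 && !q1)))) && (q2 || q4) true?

Initial set: {((q5 -> (!q6 -> (q1 -> (!q6 && !q1)))) && (q2 || q4))}.
((q5 -> (!q6 -> (q1 -> (!q6 && !q1)))) && (q2 || q4)): α-rule — add (q5 -> (!q6 -> (q1 -> (!q6 && !q1)))), (q2 || q4).
(q5 -> (!q6 -> (q1 -> (!q6 && !q1)))): β-rule — branch into !q5  //  (!q6 -> (q1 -> (!q6 && !q1))).
  branch 1 (add !q5):
    (q2 || q4): β-rule — branch into q2  //  q4.
      branch 1.1 (add q2):
        ○ open, literals {q2=T, q5=F}.
      branch 1.2 (add q4):
        ○ open, literals {q4=T, q5=F}.
  branch 2 (add (!q6 -> (q1 -> (!q6 && !q1)))):
    (q2 || q4): β-rule — branch into q2  //  q4.
      branch 2.1 (add q2):
        (!q6 -> (q1 -> (!q6 && !q1))): β-rule — branch into !!q6  //  (q1 -> (!q6 && !q1)).
          branch 2.1.1 (add !!q6):
            ○ open, literals {q2=T, q6=T}.
          branch 2.1.2 (add (q1 -> (!q6 && !q1))):
            (q1 -> (!q6 && !q1)): β-rule — branch into !q1  //  (!q6 && !q1).
              branch 2.1.2.1 (add !q1):
                ○ open, literals {q1=F, q2=T}.
              branch 2.1.2.2 (add (!q6 && !q1)):
                (!q6 && !q1): α-rule — add !q6, !q1.
                ○ open, literals {q1=F, q2=T, q6=F}.
      branch 2.2 (add q4):
        (!q6 -> (q1 -> (!q6 && !q1))): β-rule — branch into !!q6  //  (q1 -> (!q6 && !q1)).
          branch 2.2.1 (add !!q6):
            ○ open, literals {q4=T, q6=T}.
          branch 2.2.2 (add (q1 -> (!q6 && !q1))):
            (q1 -> (!q6 && !q1)): β-rule — branch into !q1  //  (!q6 && !q1).
              branch 2.2.2.1 (add !q1):
                ○ open, literals {q1=F, q4=T}.
              branch 2.2.2.2 (add (!q6 && !q1)):
                (!q6 && !q1): α-rule — add !q6, !q1.
                ○ open, literals {q1=F, q4=T, q6=F}.
0 branches closed, 8 open.
Each open branch fixes some atoms; the unmentioned ones are free. Counting distinct full assignments: branch {q2=T, q5=F} (q1, q3, q4, q6) contributes 16 new; branch {q4=T, q5=F} (q1, q2, q3, q6) contributes 8 new; branch {q2=T, q6=T} (q1, q3, q4, q5) contributes 8 new; branch {q1=F, q2=T} (q3, q4, q5, q6) contributes 4 new; branch {q1=F, q2=T, q6=F} (q3, q4, q5) contributes 0 new; branch {q4=T, q6=T} (q1, q2, q3, q5) contributes 4 new; branch {q1=F, q4=T} (q2, q3, q5, q6) contributes 2 new; branch {q1=F, q4=T, q6=F} (q2, q3, q5) contributes 0 new. Total: 42.

42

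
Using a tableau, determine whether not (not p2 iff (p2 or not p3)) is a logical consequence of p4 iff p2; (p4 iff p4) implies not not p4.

Yes

Initial set: {(p4 iff p2); ((p4 iff p4) implies not not p4); not not (not p2 iff (p2 or not p3))}.
(p4 iff p2): β-rule — branch into p4, p2  //  not p4, not p2.
  branch 1 (add p4, p2):
    ((p4 iff p4) implies not not p4): β-rule — branch into not (p4 iff p4)  //  not not p4.
      branch 1.1 (add not (p4 iff p4)):
        not not (not p2 iff (p2 or not p3)): β-rule — branch into not p2, (p2 or not p3)  //  not not p2, not (p2 or not p3).
          branch 1.1.1 (add not p2, (p2 or not p3)):
            × closes — contains both p2 and not p2.
          branch 1.1.2 (add not not p2, not (p2 or not p3)):
            not (p2 or not p3): α-rule — add not p2, not not p3.
            × closes — contains both p2 and not p2.
      branch 1.2 (add not not p4):
        not not p4: drop double negation, giving p4.
        not not (not p2 iff (p2 or not p3)): β-rule — branch into not p2, (p2 or not p3)  //  not not p2, not (p2 or not p3).
          branch 1.2.1 (add not p2, (p2 or not p3)):
            × closes — contains both p2 and not p2.
          branch 1.2.2 (add not not p2, not (p2 or not p3)):
            not (p2 or not p3): α-rule — add not p2, not not p3.
            × closes — contains both p2 and not p2.
  branch 2 (add not p4, not p2):
    ((p4 iff p4) implies not not p4): β-rule — branch into not (p4 iff p4)  //  not not p4.
      branch 2.1 (add not (p4 iff p4)):
        not not (not p2 iff (p2 or not p3)): β-rule — branch into not p2, (p2 or not p3)  //  not not p2, not (p2 or not p3).
          branch 2.1.1 (add not p2, (p2 or not p3)):
            not (p4 iff p4): β-rule — branch into p4, not p4  //  not p4, p4.
              branch 2.1.1.1 (add p4, not p4):
                × closes — contains both p4 and not p4.
              branch 2.1.1.2 (add not p4, p4):
                × closes — contains both p4 and not p4.
          branch 2.1.2 (add not not p2, not (p2 or not p3)):
            × closes — contains both p2 and not p2.
      branch 2.2 (add not not p4):
        not not p4: drop double negation, giving p4.
        × closes — contains both p4 and not p4.
All 8 branches close.
Every branch closed, so the premises entail the conclusion.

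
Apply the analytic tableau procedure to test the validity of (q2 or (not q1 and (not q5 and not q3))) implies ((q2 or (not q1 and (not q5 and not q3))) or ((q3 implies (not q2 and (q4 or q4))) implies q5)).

Valid

Assume the negation and expand:
Initial set: {not ((q2 or (not q1 and (not q5 and not q3))) implies ((q2 or (not q1 and (not q5 and not q3))) or ((q3 implies (not q2 and (q4 or q4))) implies q5)))}.
not ((q2 or (not q1 and (not q5 and not q3))) implies ((q2 or (not q1 and (not q5 and not q3))) or ((q3 implies (not q2 and (q4 or q4))) implies q5))): α-rule — add (q2 or (not q1 and (not q5 and not q3))), not ((q2 or (not q1 and (not q5 and not q3))) or ((q3 implies (not q2 and (q4 or q4))) implies q5)).
not ((q2 or (not q1 and (not q5 and not q3))) or ((q3 implies (not q2 and (q4 or q4))) implies q5)): α-rule — add not (q2 or (not q1 and (not q5 and not q3))), not ((q3 implies (not q2 and (q4 or q4))) implies q5).
not (q2 or (not q1 and (not q5 and not q3))): α-rule — add not q2, not (not q1 and (not q5 and not q3)).
not ((q3 implies (not q2 and (q4 or q4))) implies q5): α-rule — add (q3 implies (not q2 and (q4 or q4))), not q5.
(q2 or (not q1 and (not q5 and not q3))): β-rule — branch into q2  //  (not q1 and (not q5 and not q3)).
  branch 1 (add q2):
    × closes — contains both q2 and not q2.
  branch 2 (add (not q1 and (not q5 and not q3))):
    (not q1 and (not q5 and not q3)): α-rule — add not q1, (not q5 and not q3).
    (not q5 and not q3): α-rule — add not q5, not q3.
    not (not q1 and (not q5 and not q3)): β-rule — branch into not not q1  //  not (not q5 and not q3).
      branch 2.1 (add not not q1):
        × closes — contains both q1 and not q1.
      branch 2.2 (add not (not q5 and not q3)):
        (q3 implies (not q2 and (q4 or q4))): β-rule — branch into not q3  //  (not q2 and (q4 or q4)).
          branch 2.2.1 (add not q3):
            not (not q5 and not q3): β-rule — branch into not not q5  //  not not q3.
              branch 2.2.1.1 (add not not q5):
                × closes — contains both q5 and not q5.
              branch 2.2.1.2 (add not not q3):
                × closes — contains both q3 and not q3.
          branch 2.2.2 (add (not q2 and (q4 or q4))):
            (not q2 and (q4 or q4)): α-rule — add not q2, (q4 or q4).
            not (not q5 and not q3): β-rule — branch into not not q5  //  not not q3.
              branch 2.2.2.1 (add not not q5):
                × closes — contains both q5 and not q5.
              branch 2.2.2.2 (add not not q3):
                × closes — contains both q3 and not q3.
All 6 branches close.
Every branch closed, so the negation is unsatisfiable and the formula is valid.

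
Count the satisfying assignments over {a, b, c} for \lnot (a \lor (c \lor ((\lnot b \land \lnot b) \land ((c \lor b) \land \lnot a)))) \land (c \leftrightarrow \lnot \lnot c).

2

Initial set: {T (\lnot (a \lor (c \lor ((\lnot b \land \lnot b) \land ((c \lor b) \land \lnot a)))) \land (c \leftrightarrow \lnot \lnot c))}.
T (\lnot (a \lor (c \lor ((\lnot b \land \lnot b) \land ((c \lor b) \land \lnot a)))) \land (c \leftrightarrow \lnot \lnot c)): α-rule — add T \lnot (a \lor (c \lor ((\lnot b \land \lnot b) \land ((c \lor b) \land \lnot a)))), T (c \leftrightarrow \lnot \lnot c).
T \lnot (a \lor (c \lor ((\lnot b \land \lnot b) \land ((c \lor b) \land \lnot a)))): α-rule — add F a, F (c \lor ((\lnot b \land \lnot b) \land ((c \lor b) \land \lnot a))).
F (c \lor ((\lnot b \land \lnot b) \land ((c \lor b) \land \lnot a))): α-rule — add F c, F ((\lnot b \land \lnot b) \land ((c \lor b) \land \lnot a)).
T (c \leftrightarrow \lnot \lnot c): β-rule — branch into T c, T \lnot \lnot c  //  F c, F \lnot \lnot c.
  branch 1 (add T c, T \lnot \lnot c):
    × closes — contains both c and \lnot c.
  branch 2 (add F c, F \lnot \lnot c):
    F \lnot \lnot c: drop double negation, giving F c.
    F ((\lnot b \land \lnot b) \land ((c \lor b) \land \lnot a)): β-rule — branch into F (\lnot b \land \lnot b)  //  F ((c \lor b) \land \lnot a).
      branch 2.1 (add F (\lnot b \land \lnot b)):
        F (\lnot b \land \lnot b): β-rule — branch into F \lnot b  //  F \lnot b.
          branch 2.1.1 (add F \lnot b):
            ○ open, literals {a=false, b=true, c=false}.
          branch 2.1.2 (add F \lnot b):
            ○ open, literals {a=false, b=true, c=false}.
      branch 2.2 (add F ((c \lor b) \land \lnot a)):
        F ((c \lor b) \land \lnot a): β-rule — branch into F (c \lor b)  //  F \lnot a.
          branch 2.2.1 (add F (c \lor b)):
            F (c \lor b): α-rule — add F c, F b.
            ○ open, literals {a=false, b=false, c=false}.
          branch 2.2.2 (add F \lnot a):
            × closes — contains both a and \lnot a.
2 branches closed, 3 open.
Each open branch fixes some atoms; the unmentioned ones are free. Counting distinct full assignments: branch {a=false, b=true, c=false} (none free) contributes 1 new; branch {a=false, b=true, c=false} (none free) contributes 0 new; branch {a=false, b=false, c=false} (none free) contributes 1 new. Total: 2.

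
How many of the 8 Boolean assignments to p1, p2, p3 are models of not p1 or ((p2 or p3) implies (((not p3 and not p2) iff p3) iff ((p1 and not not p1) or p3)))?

6

Initial set: {T (not p1 or ((p2 or p3) implies (((not p3 and not p2) iff p3) iff ((p1 and not not p1) or p3))))}.
T (not p1 or ((p2 or p3) implies (((not p3 and not p2) iff p3) iff ((p1 and not not p1) or p3)))): β-rule — branch into T not p1  //  T ((p2 or p3) implies (((not p3 and not p2) iff p3) iff ((p1 and not not p1) or p3))).
  branch 1 (add T not p1):
    ○ open, literals {p1=F}.
  branch 2 (add T ((p2 or p3) implies (((not p3 and not p2) iff p3) iff ((p1 and not not p1) or p3)))):
    T ((p2 or p3) implies (((not p3 and not p2) iff p3) iff ((p1 and not not p1) or p3))): β-rule — branch into F (p2 or p3)  //  T (((not p3 and not p2) iff p3) iff ((p1 and not not p1) or p3)).
      branch 2.1 (add F (p2 or p3)):
        F (p2 or p3): α-rule — add F p2, F p3.
        ○ open, literals {p2=F, p3=F}.
      branch 2.2 (add T (((not p3 and not p2) iff p3) iff ((p1 and not not p1) or p3))):
        T (((not p3 and not p2) iff p3) iff ((p1 and not not p1) or p3)): β-rule — branch into T ((not p3 and not p2) iff p3), T ((p1 and not not p1) or p3)  //  F ((not p3 and not p2) iff p3), F ((p1 and not not p1) or p3).
          branch 2.2.1 (add T ((not p3 and not p2) iff p3), T ((p1 and not not p1) or p3)):
            T ((not p3 and not p2) iff p3): β-rule — branch into T (not p3 and not p2), T p3  //  F (not p3 and not p2), F p3.
              branch 2.2.1.1 (add T (not p3 and not p2), T p3):
                T (not p3 and not p2): α-rule — add T not p3, T not p2.
                × closes — contains both p3 and not p3.
              branch 2.2.1.2 (add F (not p3 and not p2), F p3):
                T ((p1 and not not p1) or p3): β-rule — branch into T (p1 and not not p1)  //  T p3.
                  branch 2.2.1.2.1 (add T (p1 and not not p1)):
                    T (p1 and not not p1): α-rule — add T p1, T not not p1.
                    T not not p1: drop double negation, giving T p1.
                    F (not p3 and not p2): β-rule — branch into F not p3  //  F not p2.
                      branch 2.2.1.2.1.1 (add F not p3):
                        × closes — contains both p3 and not p3.
                      branch 2.2.1.2.1.2 (add F not p2):
                        ○ open, literals {p1=T, p2=T, p3=F}.
                  branch 2.2.1.2.2 (add T p3):
                    × closes — contains both p3 and not p3.
          branch 2.2.2 (add F ((not p3 and not p2) iff p3), F ((p1 and not not p1) or p3)):
            F ((p1 and not not p1) or p3): α-rule — add F (p1 and not not p1), F p3.
            F ((not p3 and not p2) iff p3): β-rule — branch into T (not p3 and not p2), F p3  //  F (not p3 and not p2), T p3.
              branch 2.2.2.1 (add T (not p3 and not p2), F p3):
                T (not p3 and not p2): α-rule — add T not p3, T not p2.
                F (p1 and not not p1): β-rule — branch into F p1  //  F not not p1.
                  branch 2.2.2.1.1 (add F p1):
                    ○ open, literals {p1=F, p2=F, p3=F}.
                  branch 2.2.2.1.2 (add F not not p1):
                    F not not p1: drop double negation, giving F p1.
                    ○ open, literals {p1=F, p2=F, p3=F}.
              branch 2.2.2.2 (add F (not p3 and not p2), T p3):
                × closes — contains both p3 and not p3.
4 branches closed, 5 open.
Each open branch fixes some atoms; the unmentioned ones are free. Counting distinct full assignments: branch {p1=F} (p2, p3) contributes 4 new; branch {p2=F, p3=F} (p1) contributes 1 new; branch {p1=T, p2=T, p3=F} (none free) contributes 1 new; branch {p1=F, p2=F, p3=F} (none free) contributes 0 new; branch {p1=F, p2=F, p3=F} (none free) contributes 0 new. Total: 6.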